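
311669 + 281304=592973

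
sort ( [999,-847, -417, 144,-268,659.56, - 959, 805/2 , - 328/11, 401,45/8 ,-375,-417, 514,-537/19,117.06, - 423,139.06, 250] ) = [ - 959, - 847,-423, - 417,-417, - 375,-268, - 328/11, - 537/19,45/8,117.06, 139.06, 144,250,  401,805/2,514,659.56, 999]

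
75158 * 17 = 1277686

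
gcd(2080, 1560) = 520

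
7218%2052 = 1062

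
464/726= 232/363  =  0.64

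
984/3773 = 984/3773 = 0.26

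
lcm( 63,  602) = 5418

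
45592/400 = 113 + 49/50 = 113.98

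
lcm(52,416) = 416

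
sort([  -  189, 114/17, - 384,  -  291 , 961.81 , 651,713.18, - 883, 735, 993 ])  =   [ - 883, - 384, -291, - 189, 114/17,651, 713.18, 735, 961.81, 993 ] 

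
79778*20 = 1595560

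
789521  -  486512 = 303009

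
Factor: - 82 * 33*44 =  -119064  =  - 2^3* 3^1*11^2*41^1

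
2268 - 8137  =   - 5869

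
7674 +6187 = 13861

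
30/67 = 30/67=0.45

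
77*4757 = 366289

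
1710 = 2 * 855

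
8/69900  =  2/17475 = 0.00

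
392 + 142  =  534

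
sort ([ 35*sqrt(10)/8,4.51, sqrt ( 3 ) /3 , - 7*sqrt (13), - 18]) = [ - 7 * sqrt( 13), - 18, sqrt(3) /3,4.51,35*sqrt(10 ) /8]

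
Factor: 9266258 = 2^1 *17^1*272537^1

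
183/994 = 183/994 = 0.18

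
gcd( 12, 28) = 4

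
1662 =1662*1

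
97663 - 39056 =58607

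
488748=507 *964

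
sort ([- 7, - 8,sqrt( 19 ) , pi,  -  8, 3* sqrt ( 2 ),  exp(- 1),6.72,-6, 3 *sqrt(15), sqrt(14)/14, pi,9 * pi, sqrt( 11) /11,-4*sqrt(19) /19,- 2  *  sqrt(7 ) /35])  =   [-8, - 8,  -  7,-6, -4*sqrt( 19)/19, - 2  *  sqrt(7)/35,sqrt( 14) /14,sqrt( 11) /11,  exp(-1),  pi,  pi,3 * sqrt(2 ), sqrt( 19), 6.72, 3 * sqrt (15),9*pi]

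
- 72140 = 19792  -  91932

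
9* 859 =7731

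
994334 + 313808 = 1308142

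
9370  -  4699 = 4671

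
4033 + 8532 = 12565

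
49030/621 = 78+592/621 = 78.95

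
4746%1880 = 986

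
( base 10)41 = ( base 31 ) 1a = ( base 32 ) 19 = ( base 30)1B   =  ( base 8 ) 51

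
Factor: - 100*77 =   -  7700 = - 2^2*5^2*7^1*11^1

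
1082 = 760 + 322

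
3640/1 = 3640 = 3640.00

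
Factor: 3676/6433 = 4/7 = 2^2*7^( - 1 ) 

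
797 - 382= 415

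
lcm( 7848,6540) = 39240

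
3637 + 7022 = 10659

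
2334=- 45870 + 48204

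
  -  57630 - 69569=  - 127199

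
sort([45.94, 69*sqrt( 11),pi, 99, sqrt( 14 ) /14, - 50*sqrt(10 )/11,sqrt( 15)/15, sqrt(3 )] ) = [ - 50 * sqrt(10 )/11,  sqrt( 15 )/15,sqrt(14)/14,sqrt( 3 ), pi,45.94, 99, 69 * sqrt( 11) ] 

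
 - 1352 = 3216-4568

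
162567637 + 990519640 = 1153087277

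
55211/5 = 11042 + 1/5 = 11042.20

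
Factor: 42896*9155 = 2^4*5^1 * 7^1*383^1*1831^1 = 392712880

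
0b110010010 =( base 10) 402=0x192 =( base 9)486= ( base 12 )296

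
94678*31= 2935018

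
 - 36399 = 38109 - 74508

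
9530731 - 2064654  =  7466077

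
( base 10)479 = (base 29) GF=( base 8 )737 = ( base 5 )3404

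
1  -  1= 0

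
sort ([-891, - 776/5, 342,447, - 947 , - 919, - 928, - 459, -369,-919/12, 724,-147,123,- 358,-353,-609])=[ - 947, - 928, - 919,-891, - 609, - 459,  -  369, -358 ,  -  353, - 776/5, - 147, - 919/12 , 123,342,447, 724 ] 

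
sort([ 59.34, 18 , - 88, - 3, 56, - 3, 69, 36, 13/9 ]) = [ - 88,- 3, - 3,  13/9,18, 36, 56, 59.34, 69 ]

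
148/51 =2 + 46/51 = 2.90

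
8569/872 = 8569/872  =  9.83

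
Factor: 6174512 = 2^4*385907^1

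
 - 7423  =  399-7822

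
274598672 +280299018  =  554897690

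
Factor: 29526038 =2^1*19^1*777001^1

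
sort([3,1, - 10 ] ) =[ - 10 , 1,3] 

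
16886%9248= 7638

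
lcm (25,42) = 1050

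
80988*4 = 323952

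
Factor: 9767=9767^1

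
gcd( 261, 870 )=87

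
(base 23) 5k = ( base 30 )4f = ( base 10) 135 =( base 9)160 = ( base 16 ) 87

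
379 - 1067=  - 688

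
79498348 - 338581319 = - 259082971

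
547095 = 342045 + 205050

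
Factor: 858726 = 2^1*3^2*11^1 *4337^1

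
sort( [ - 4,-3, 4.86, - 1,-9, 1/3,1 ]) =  [ - 9,-4, - 3 , -1, 1/3, 1, 4.86 ] 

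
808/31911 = 808/31911 = 0.03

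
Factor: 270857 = 43^1  *6299^1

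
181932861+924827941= 1106760802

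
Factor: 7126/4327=2^1*7^1*509^1*4327^(- 1 )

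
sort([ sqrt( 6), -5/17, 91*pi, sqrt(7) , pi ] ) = [ - 5/17,sqrt(6 ), sqrt( 7 ),pi, 91*  pi ] 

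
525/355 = 1+34/71 = 1.48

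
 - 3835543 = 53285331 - 57120874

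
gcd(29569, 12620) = 1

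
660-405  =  255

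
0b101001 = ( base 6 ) 105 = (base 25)1G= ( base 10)41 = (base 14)2D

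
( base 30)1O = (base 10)54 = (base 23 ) 28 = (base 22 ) 2A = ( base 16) 36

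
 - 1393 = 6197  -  7590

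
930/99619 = 930/99619 =0.01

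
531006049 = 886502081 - 355496032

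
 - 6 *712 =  - 4272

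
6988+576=7564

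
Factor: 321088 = 2^6*29^1*173^1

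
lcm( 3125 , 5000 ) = 25000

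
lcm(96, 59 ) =5664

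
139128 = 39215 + 99913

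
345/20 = 17 + 1/4 = 17.25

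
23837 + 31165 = 55002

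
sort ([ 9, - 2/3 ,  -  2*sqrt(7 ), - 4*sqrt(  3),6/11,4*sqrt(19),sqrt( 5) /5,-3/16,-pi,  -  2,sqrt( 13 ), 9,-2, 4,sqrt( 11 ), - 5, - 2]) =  [ - 4*sqrt( 3) ,-2*sqrt(7 ), - 5 , - pi , - 2 , - 2,-2, - 2/3, - 3/16,sqrt ( 5)/5,  6/11 , sqrt( 11), sqrt( 13), 4, 9,9, 4*sqrt(19)]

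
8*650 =5200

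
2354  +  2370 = 4724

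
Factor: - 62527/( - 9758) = 2^( - 1)*7^(-1)*17^( - 1 )*31^1*41^(- 1 )*2017^1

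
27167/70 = 388+1/10   =  388.10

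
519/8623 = 519/8623= 0.06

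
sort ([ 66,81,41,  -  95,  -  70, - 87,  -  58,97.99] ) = [ -95,  -  87, - 70, - 58,41, 66,  81,97.99] 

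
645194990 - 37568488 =607626502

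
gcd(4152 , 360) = 24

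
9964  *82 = 817048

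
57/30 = 1  +  9/10 = 1.90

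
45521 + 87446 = 132967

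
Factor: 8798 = 2^1*53^1*83^1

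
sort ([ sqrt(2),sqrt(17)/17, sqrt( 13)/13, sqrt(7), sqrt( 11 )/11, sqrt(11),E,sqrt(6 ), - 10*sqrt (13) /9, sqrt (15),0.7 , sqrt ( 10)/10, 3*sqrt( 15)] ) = [ - 10* sqrt( 13)/9, sqrt( 17)/17, sqrt( 13 )/13, sqrt( 11)/11, sqrt(10 ) /10, 0.7,sqrt (2),sqrt( 6) , sqrt( 7 ), E, sqrt(11),sqrt(15), 3*sqrt(15)]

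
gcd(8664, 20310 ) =6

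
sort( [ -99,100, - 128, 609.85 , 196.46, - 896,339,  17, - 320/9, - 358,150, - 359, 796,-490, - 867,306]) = [ - 896,  -  867,  -  490,-359,  -  358, - 128, - 99, - 320/9, 17,100,150, 196.46, 306, 339,  609.85 , 796]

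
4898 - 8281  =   - 3383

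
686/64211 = 98/9173 = 0.01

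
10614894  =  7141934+3472960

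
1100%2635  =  1100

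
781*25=19525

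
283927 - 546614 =-262687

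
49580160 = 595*83328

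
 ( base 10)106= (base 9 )127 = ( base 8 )152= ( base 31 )3d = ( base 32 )3A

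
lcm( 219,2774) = 8322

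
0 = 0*38998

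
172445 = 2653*65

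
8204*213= 1747452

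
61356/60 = 1022 + 3/5 = 1022.60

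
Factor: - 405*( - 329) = 3^4*5^1 * 7^1 * 47^1 = 133245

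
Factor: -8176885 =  - 5^1*1635377^1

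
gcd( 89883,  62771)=1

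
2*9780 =19560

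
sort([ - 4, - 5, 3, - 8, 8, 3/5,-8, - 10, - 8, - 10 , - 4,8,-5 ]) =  [ - 10 , - 10, - 8,-8, - 8,  -  5,-5, - 4, - 4, 3/5,  3, 8, 8 ]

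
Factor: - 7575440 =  - 2^4*5^1*94693^1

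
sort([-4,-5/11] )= [ -4,-5/11]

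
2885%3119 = 2885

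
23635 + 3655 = 27290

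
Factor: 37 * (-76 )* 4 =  - 11248 =- 2^4 * 19^1 * 37^1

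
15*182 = 2730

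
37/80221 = 37/80221 =0.00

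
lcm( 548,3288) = 3288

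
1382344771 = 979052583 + 403292188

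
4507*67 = 301969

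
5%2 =1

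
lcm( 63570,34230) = 444990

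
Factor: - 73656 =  - 2^3*3^3*11^1*31^1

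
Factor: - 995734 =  - 2^1*497867^1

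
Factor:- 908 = - 2^2*227^1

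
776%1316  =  776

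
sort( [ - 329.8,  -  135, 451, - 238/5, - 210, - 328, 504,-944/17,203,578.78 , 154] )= [ - 329.8, - 328, - 210, - 135, - 944/17, - 238/5,  154,203,451,504, 578.78 ] 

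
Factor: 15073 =15073^1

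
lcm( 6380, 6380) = 6380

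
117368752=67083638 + 50285114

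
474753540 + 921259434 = 1396012974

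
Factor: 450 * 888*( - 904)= - 2^7 * 3^3 * 5^2 * 37^1*113^1 = - 361238400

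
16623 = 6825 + 9798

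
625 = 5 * 125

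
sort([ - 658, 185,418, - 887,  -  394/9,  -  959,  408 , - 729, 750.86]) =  [ - 959, - 887, - 729, - 658, - 394/9,185, 408, 418, 750.86 ] 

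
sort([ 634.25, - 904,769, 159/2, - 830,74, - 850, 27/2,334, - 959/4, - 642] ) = [ - 904, - 850, - 830, - 642, - 959/4,27/2, 74,159/2,  334,634.25, 769]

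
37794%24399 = 13395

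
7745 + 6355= 14100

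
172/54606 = 86/27303 = 0.00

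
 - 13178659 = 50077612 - 63256271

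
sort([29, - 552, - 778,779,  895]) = [-778, - 552 , 29 , 779,895 ]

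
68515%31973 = 4569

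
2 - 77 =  - 75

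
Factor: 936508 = 2^2 * 257^1  *  911^1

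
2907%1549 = 1358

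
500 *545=272500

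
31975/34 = 31975/34=940.44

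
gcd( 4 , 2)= 2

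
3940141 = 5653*697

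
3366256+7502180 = 10868436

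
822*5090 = 4183980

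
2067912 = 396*5222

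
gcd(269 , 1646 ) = 1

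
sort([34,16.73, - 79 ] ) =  [  -  79,16.73, 34 ] 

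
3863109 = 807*4787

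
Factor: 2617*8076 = 21134892= 2^2*3^1 * 673^1*2617^1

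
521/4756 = 521/4756 = 0.11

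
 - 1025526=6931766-7957292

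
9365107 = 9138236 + 226871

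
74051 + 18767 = 92818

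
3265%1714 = 1551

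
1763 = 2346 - 583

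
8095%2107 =1774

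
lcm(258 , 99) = 8514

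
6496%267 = 88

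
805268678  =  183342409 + 621926269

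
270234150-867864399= - 597630249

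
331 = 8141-7810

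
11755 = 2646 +9109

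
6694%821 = 126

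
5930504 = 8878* 668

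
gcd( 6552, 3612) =84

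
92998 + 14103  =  107101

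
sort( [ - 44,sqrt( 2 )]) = [  -  44,sqrt(2)]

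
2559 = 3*853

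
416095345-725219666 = - 309124321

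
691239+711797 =1403036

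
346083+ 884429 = 1230512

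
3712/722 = 5 + 51/361 = 5.14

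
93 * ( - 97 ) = -9021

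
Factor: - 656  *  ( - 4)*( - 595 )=-1561280 = - 2^6*5^1*7^1 *17^1 *41^1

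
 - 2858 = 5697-8555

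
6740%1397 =1152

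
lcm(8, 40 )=40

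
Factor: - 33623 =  -33623^1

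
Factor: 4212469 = 47^1 * 89627^1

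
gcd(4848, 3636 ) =1212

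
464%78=74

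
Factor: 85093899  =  3^1*11^1 * 2578603^1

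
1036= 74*14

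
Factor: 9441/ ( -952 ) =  - 2^( - 3)*3^2*7^( - 1) * 17^( - 1)*1049^1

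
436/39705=436/39705 = 0.01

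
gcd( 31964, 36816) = 4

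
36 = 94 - 58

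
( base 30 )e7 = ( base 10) 427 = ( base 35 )c7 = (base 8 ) 653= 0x1ab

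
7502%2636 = 2230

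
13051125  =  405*32225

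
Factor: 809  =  809^1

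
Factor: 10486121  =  103^1*101807^1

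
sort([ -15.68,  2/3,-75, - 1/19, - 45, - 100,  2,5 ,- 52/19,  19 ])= [ - 100,-75,-45,-15.68,-52/19, - 1/19,  2/3,2, 5, 19]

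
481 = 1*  481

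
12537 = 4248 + 8289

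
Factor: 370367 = 19^1*101^1*193^1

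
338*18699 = 6320262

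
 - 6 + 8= 2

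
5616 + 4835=10451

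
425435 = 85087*5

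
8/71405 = 8/71405 = 0.00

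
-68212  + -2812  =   - 71024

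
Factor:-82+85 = 3^1=   3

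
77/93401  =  1/1213 = 0.00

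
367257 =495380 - 128123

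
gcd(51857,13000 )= 13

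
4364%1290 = 494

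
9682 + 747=10429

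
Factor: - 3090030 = - 2^1*3^1 * 5^1 * 103001^1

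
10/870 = 1/87 = 0.01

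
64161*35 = 2245635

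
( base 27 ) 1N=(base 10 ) 50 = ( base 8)62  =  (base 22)26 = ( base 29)1l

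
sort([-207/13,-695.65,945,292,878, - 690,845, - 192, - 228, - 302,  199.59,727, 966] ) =[ -695.65, - 690 , - 302,-228,- 192,-207/13 , 199.59,292, 727,845,878,945,966 ]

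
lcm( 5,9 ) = 45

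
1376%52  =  24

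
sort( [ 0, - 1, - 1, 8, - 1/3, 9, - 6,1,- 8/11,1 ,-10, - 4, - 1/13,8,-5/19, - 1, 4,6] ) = [ - 10 , - 6, -4,-1 , - 1, - 1, - 8/11, - 1/3, - 5/19,-1/13, 0 , 1,1,4,6, 8, 8  ,  9]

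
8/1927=8/1927= 0.00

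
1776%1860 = 1776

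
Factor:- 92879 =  - 131^1*709^1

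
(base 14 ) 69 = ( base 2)1011101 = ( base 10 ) 93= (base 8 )135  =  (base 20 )4d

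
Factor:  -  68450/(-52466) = 925/709 = 5^2*37^1  *709^( - 1 ) 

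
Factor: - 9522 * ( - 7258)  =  69110676 = 2^2*3^2 * 19^1 *23^2 * 191^1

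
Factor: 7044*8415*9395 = 2^2* 3^3* 5^2*11^1*17^1*587^1*1879^1 =556891067700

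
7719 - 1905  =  5814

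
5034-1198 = 3836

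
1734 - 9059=-7325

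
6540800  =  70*93440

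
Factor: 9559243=1129^1*8467^1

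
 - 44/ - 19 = 44/19 = 2.32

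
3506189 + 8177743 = 11683932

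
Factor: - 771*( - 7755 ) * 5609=33536799945  =  3^2*5^1*11^1*47^1 * 71^1* 79^1*257^1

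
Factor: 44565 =3^1*5^1*2971^1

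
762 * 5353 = 4078986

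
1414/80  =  17 + 27/40 = 17.68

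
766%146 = 36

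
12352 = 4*3088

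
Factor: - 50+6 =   -  44 = - 2^2 * 11^1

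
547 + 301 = 848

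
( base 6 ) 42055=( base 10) 5651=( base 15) 1a1b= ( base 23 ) afg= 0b1011000010011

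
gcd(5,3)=1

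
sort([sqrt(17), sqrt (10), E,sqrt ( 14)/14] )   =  [sqrt( 14 ) /14,E,sqrt( 10) , sqrt( 17)]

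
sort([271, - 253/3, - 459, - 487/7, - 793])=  [-793,  -  459, - 253/3, - 487/7, 271 ] 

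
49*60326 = 2955974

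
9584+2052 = 11636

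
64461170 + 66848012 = 131309182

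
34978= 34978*1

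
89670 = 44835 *2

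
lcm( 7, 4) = 28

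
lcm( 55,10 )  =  110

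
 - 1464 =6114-7578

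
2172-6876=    - 4704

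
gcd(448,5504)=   64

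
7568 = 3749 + 3819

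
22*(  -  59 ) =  - 1298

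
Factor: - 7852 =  - 2^2*13^1*151^1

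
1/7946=1/7946 = 0.00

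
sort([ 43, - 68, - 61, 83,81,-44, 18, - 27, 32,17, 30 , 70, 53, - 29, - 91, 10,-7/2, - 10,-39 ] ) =[-91, - 68, - 61,-44 , - 39,-29, - 27,-10,  -  7/2,  10 , 17,18, 30,  32,43, 53,70, 81,83 ]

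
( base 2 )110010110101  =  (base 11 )2498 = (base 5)101003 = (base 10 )3253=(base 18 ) A0D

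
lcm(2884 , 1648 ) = 11536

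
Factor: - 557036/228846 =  - 2^1*3^( - 1 )*  43^( - 1 )*157^1  =  - 314/129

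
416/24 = 17 + 1/3 = 17.33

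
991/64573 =991/64573 = 0.02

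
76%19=0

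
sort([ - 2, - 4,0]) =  [ - 4, - 2 , 0 ]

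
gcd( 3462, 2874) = 6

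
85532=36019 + 49513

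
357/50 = 357/50 = 7.14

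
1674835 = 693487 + 981348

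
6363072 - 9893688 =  - 3530616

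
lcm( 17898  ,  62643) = 125286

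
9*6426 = 57834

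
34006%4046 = 1638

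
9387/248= 37 + 211/248= 37.85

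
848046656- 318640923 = 529405733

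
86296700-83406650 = 2890050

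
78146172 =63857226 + 14288946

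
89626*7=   627382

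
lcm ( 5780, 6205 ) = 421940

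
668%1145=668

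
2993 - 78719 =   -  75726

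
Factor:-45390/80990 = -51/91 = - 3^1 * 7^( - 1 )*13^(  -  1 )*17^1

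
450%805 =450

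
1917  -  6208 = -4291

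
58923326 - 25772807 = 33150519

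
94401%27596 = 11613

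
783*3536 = 2768688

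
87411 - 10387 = 77024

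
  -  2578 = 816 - 3394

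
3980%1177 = 449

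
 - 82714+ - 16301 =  - 99015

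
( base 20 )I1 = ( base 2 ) 101101001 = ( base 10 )361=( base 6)1401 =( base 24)f1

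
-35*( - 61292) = 2145220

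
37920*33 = 1251360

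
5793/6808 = 5793/6808  =  0.85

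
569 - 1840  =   - 1271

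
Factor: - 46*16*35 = - 2^5*5^1*7^1*23^1 = - 25760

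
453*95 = 43035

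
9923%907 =853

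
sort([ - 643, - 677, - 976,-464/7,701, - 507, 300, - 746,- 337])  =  [ - 976, - 746, - 677, - 643,-507,-337, - 464/7, 300,701] 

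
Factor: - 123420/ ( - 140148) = 3^( - 1)*5^1*11^2*229^(  -  1) = 605/687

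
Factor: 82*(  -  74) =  - 6068 = - 2^2*37^1*41^1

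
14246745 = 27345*521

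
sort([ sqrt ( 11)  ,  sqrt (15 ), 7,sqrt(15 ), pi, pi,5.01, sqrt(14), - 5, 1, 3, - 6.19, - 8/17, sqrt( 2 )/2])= [ - 6.19, - 5, - 8/17,sqrt( 2)/2,1, 3, pi, pi, sqrt( 11 ), sqrt( 14 ), sqrt( 15 )  ,  sqrt ( 15 ), 5.01, 7 ]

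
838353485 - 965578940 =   -  127225455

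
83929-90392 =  - 6463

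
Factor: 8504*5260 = 2^5*5^1*263^1*1063^1 = 44731040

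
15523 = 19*817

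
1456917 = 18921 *77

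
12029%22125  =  12029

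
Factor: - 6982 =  - 2^1*3491^1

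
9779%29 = 6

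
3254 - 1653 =1601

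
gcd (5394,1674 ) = 186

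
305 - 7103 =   -  6798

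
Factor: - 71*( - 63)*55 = 246015  =  3^2*5^1*7^1*11^1*71^1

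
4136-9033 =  - 4897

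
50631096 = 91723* 552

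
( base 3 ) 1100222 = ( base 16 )3e6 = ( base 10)998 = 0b1111100110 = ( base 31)116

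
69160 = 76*910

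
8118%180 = 18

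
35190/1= 35190 = 35190.00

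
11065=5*2213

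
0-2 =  - 2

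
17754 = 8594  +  9160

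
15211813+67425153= 82636966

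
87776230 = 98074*895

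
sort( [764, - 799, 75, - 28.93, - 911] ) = [ - 911, - 799,-28.93, 75,  764]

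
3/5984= 3/5984  =  0.00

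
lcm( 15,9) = 45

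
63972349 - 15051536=48920813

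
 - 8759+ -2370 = -11129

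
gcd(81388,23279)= 1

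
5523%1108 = 1091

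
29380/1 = 29380 = 29380.00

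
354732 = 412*861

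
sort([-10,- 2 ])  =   [ - 10, - 2 ]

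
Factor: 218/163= 2^1*109^1*163^( - 1)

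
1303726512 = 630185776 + 673540736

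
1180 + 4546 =5726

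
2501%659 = 524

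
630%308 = 14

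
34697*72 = 2498184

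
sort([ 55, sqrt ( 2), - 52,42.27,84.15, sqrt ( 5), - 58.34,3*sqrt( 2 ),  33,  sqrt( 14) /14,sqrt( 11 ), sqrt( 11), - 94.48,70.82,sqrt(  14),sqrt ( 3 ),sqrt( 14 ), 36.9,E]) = [ - 94.48,-58.34,-52,sqrt( 14) /14,sqrt(2),sqrt(3 ),sqrt(5 ),E, sqrt(11 ),sqrt( 11),  sqrt (14), sqrt( 14),3*sqrt( 2),33,36.9, 42.27,55, 70.82,84.15]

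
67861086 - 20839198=47021888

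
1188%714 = 474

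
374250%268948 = 105302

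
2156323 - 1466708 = 689615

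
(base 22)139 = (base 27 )KJ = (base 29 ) J8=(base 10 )559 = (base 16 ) 22f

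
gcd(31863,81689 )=1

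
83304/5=16660+4/5 = 16660.80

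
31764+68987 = 100751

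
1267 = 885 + 382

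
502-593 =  - 91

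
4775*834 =3982350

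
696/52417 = 696/52417  =  0.01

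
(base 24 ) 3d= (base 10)85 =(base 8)125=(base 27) 34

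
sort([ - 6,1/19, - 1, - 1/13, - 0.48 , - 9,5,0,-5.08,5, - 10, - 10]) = [ - 10, - 10, - 9, - 6, - 5.08, - 1, - 0.48,-1/13, 0,1/19,5, 5]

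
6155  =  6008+147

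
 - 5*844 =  -4220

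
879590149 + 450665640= 1330255789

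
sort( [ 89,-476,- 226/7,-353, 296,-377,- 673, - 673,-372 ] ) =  [-673, -673 , - 476,-377,-372, -353, - 226/7,89, 296 ]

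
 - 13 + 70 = 57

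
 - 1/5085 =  - 1/5085 = - 0.00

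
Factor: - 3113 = -11^1*283^1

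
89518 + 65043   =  154561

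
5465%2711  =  43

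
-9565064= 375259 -9940323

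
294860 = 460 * 641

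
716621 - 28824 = 687797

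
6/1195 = 6/1195=   0.01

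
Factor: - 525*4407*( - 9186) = 21253418550 = 2^1*3^3*5^2 * 7^1*13^1*113^1*1531^1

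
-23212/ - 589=39 + 241/589 = 39.41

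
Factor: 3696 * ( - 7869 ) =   -  2^4*3^2*7^1*11^1* 43^1*61^1 = - 29083824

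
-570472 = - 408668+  - 161804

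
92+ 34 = 126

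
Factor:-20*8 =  - 2^5 *5^1  =  -160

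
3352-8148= - 4796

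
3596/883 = 3596/883 = 4.07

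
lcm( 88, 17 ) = 1496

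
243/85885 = 243/85885 = 0.00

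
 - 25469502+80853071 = 55383569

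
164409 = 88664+75745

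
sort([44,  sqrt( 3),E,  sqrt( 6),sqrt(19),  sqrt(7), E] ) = [ sqrt(3), sqrt(6), sqrt (7), E  ,  E, sqrt( 19 )  ,  44]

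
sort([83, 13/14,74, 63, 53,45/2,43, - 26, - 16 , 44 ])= [ - 26, - 16,  13/14 , 45/2, 43, 44, 53, 63,74, 83] 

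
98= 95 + 3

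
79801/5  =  79801/5 = 15960.20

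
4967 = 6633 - 1666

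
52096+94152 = 146248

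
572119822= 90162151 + 481957671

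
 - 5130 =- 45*114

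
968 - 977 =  - 9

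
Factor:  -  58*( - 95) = 5510  =  2^1*5^1*19^1*29^1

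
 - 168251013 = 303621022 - 471872035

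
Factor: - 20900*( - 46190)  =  2^3*5^3 * 11^1*19^1*31^1*149^1 = 965371000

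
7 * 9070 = 63490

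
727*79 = 57433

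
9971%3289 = 104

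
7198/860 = 3599/430 = 8.37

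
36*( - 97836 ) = -3522096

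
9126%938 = 684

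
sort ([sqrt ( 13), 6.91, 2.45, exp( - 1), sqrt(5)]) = [ exp( - 1),sqrt (5 ), 2.45,sqrt(13), 6.91]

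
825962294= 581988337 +243973957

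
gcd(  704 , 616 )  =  88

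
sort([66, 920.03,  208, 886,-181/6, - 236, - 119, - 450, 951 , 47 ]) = [  -  450,- 236, - 119, - 181/6,47,66, 208,886,920.03,  951] 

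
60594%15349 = 14547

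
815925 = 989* 825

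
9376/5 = 1875+ 1/5=1875.20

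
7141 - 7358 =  - 217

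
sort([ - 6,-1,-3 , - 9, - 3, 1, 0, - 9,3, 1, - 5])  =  [ - 9, - 9, - 6,-5, - 3, - 3, - 1, 0, 1 , 1,3]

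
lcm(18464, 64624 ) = 129248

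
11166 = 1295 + 9871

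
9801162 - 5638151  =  4163011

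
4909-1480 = 3429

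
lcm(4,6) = 12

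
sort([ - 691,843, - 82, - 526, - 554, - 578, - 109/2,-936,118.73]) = [-936,  -  691, - 578, - 554,  -  526,-82 , - 109/2,118.73,843]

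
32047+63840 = 95887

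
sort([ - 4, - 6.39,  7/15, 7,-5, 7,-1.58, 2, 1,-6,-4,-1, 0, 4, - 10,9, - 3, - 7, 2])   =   [ - 10, - 7,-6.39,-6, - 5,-4, - 4,-3, - 1.58, - 1, 0, 7/15, 1,  2,2, 4, 7, 7, 9 ] 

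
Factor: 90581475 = 3^1*5^2*23^1*52511^1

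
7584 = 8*948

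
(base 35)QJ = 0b1110100001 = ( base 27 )17B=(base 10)929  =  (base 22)1k5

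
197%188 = 9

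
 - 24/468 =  - 2/39 = - 0.05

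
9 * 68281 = 614529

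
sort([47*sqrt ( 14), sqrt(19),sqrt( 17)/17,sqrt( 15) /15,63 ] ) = [ sqrt( 17)/17,sqrt(15)/15, sqrt( 19),63, 47*sqrt( 14 )]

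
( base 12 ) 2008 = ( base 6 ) 24012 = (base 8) 6610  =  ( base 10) 3464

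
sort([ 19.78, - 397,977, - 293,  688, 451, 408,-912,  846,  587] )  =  [ - 912, - 397 , - 293, 19.78 , 408, 451, 587,688,846, 977]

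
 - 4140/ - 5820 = 69/97 = 0.71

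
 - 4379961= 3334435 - 7714396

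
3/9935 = 3/9935  =  0.00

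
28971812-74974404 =-46002592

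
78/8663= 78/8663  =  0.01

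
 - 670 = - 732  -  -62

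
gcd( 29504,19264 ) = 64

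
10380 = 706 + 9674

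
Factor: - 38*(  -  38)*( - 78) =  - 112632=-2^3*3^1*13^1 * 19^2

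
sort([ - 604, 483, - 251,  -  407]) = [ - 604, -407, - 251  ,  483]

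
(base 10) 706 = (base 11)592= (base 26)114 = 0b1011000010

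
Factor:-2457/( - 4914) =1/2 = 2^( - 1 ) 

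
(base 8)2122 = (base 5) 13411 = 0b10001010010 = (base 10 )1106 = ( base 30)16Q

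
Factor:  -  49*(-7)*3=1029 = 3^1*7^3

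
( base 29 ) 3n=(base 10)110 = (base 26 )46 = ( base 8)156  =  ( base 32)3e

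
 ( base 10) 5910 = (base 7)23142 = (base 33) 5e3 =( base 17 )137B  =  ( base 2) 1011100010110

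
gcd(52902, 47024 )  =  5878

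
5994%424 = 58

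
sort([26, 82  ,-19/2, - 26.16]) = [ - 26.16, -19/2, 26,  82]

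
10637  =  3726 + 6911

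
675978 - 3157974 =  - 2481996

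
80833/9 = 8981 + 4/9 = 8981.44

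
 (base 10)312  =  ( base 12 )220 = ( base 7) 624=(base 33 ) 9f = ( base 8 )470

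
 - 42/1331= -42/1331=   - 0.03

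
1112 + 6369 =7481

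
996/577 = 996/577= 1.73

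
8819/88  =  8819/88 = 100.22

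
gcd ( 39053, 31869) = 1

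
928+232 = 1160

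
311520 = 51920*6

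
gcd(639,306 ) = 9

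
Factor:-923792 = -2^4*57737^1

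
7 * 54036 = 378252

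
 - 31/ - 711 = 31/711 = 0.04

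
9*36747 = 330723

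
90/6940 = 9/694 =0.01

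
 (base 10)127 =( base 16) 7f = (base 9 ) 151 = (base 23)5c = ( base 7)241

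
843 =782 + 61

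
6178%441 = 4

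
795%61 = 2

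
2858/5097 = 2858/5097 = 0.56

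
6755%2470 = 1815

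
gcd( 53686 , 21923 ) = 1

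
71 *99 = 7029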